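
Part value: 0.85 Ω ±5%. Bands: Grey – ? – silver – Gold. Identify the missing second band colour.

green

0.85 Ω = 85 × 10^-2.
The second band gives digit 5 of the significand, and 5 is green.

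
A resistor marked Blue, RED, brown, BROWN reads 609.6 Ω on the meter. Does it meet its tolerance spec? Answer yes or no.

no

Blue → 6 (first significant figure)
Red → 2 (second significant figure)
Brown → ×10 multiplier
Brown → ±1% tolerance
62 × 10 = 620 Ω
Allowed range: 613.8 Ω to 626.2 Ω.
609.6 Ω lies outside that range.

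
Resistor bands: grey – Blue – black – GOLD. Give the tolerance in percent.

±5%

The last band, gold, is the tolerance band.
Gold corresponds to ±5%.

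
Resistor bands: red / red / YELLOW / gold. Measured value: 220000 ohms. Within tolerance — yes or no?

yes

Red → 2 (first significant figure)
Red → 2 (second significant figure)
Yellow → ×10^4 multiplier
Gold → ±5% tolerance
22 × 10000 = 220000 Ω
Allowed range: 209000 Ω to 231000 Ω.
220000 ohms lies inside that range.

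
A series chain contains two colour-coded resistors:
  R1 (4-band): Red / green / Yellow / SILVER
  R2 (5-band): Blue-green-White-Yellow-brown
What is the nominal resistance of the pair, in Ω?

R1: red, green → 25; yellow ×10^4 → 250000 Ω.
R2: blue, green, white → 659; yellow ×10^4 → 6590000 Ω.
Series: 250000 + 6590000 = 6840000 Ω.

6840000 Ω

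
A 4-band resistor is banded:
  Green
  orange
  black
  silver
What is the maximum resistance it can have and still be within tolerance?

58.3 Ω

Green → 5 (first significant figure)
Orange → 3 (second significant figure)
Black → ×1 multiplier
Silver → ±10% tolerance
53 × 1 = 53 Ω
Maximum = 53 × (1 + 10/100) = 58.3 Ω.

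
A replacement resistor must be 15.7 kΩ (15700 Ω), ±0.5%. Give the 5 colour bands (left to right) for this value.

brown, green, violet, red, green

15700 Ω = 157 × 10^2.
1 → brown
5 → green
7 → violet
Multiplier 10^2 → red.
±0.5% tolerance → green.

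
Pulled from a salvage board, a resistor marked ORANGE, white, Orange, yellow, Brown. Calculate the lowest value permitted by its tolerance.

3890700 Ω

Orange → 3 (first significant figure)
White → 9 (second significant figure)
Orange → 3 (third significant figure)
Yellow → ×10^4 multiplier
Brown → ±1% tolerance
393 × 10000 = 3930000 Ω
Lowest = 3930000 × (1 − 1/100) = 3890700 Ω.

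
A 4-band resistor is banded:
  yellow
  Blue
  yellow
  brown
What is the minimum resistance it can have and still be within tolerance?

Yellow → 4 (first significant figure)
Blue → 6 (second significant figure)
Yellow → ×10^4 multiplier
Brown → ±1% tolerance
46 × 10000 = 460000 Ω
Minimum = 460000 × (1 − 1/100) = 455400 Ω.

455400 Ω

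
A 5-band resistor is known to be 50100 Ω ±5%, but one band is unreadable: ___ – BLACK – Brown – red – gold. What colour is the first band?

50100 Ω = 501 × 10^2.
The first band gives digit 5 of the significand, and 5 is green.

green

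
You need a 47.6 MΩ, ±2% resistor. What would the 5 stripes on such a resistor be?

47600000 Ω = 476 × 10^5.
4 → yellow
7 → violet
6 → blue
Multiplier 10^5 → green.
±2% tolerance → red.

yellow, violet, blue, green, red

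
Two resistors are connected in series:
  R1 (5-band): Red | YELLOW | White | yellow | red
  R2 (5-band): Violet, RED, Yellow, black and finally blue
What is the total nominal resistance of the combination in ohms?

R1: red, yellow, white → 249; yellow ×10^4 → 2490000 Ω.
R2: violet, red, yellow → 724; black ×1 → 724 Ω.
Series: 2490000 + 724 = 2490724 Ω.

2490724 Ω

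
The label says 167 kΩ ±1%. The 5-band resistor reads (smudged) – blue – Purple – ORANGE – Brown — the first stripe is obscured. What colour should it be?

167000 Ω = 167 × 10^3.
The first band gives digit 1 of the significand, and 1 is brown.

brown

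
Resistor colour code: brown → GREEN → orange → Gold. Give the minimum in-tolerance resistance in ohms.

14250 Ω

Brown → 1 (first significant figure)
Green → 5 (second significant figure)
Orange → ×10^3 multiplier
Gold → ±5% tolerance
15 × 1000 = 15000 Ω
Minimum = 15000 × (1 − 5/100) = 14250 Ω.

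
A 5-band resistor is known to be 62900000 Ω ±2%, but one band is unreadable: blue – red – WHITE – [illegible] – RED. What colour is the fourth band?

green

62900000 Ω = 629 × 10^5.
The fourth band is the multiplier, 10^5, which is green.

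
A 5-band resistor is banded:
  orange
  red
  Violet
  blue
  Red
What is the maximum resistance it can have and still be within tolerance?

Orange → 3 (first significant figure)
Red → 2 (second significant figure)
Violet → 7 (third significant figure)
Blue → ×10^6 multiplier
Red → ±2% tolerance
327 × 1000000 = 327000000 Ω
Maximum = 327000000 × (1 + 2/100) = 333540000 Ω.

333540000 Ω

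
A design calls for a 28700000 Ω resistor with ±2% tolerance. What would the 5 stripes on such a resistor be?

28700000 Ω = 287 × 10^5.
2 → red
8 → grey
7 → violet
Multiplier 10^5 → green.
±2% tolerance → red.

red, grey, violet, green, red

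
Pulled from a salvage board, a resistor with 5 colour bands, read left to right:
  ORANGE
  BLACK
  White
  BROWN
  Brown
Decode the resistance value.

Orange → 3 (first significant figure)
Black → 0 (second significant figure)
White → 9 (third significant figure)
Brown → ×10 multiplier
309 × 10 = 3090 Ω

3090 Ω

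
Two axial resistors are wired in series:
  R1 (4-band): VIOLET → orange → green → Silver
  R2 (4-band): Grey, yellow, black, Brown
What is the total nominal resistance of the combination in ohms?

R1: violet, orange → 73; green ×10^5 → 7300000 Ω.
R2: grey, yellow → 84; black ×1 → 84 Ω.
Series: 7300000 + 84 = 7300084 Ω.

7300084 Ω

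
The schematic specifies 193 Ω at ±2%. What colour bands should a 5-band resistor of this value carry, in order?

brown, white, orange, black, red

193 Ω = 193 × 10^0.
1 → brown
9 → white
3 → orange
Multiplier 10^0 → black.
±2% tolerance → red.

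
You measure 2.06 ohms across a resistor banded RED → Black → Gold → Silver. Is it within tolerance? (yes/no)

Red → 2 (first significant figure)
Black → 0 (second significant figure)
Gold → ×0.1 multiplier
Silver → ±10% tolerance
20 × 0.1 = 2 Ω
Allowed range: 1.8 Ω to 2.2 Ω.
2.06 ohms lies inside that range.

yes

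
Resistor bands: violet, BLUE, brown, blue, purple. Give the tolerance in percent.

±0.1%

The last band, violet, is the tolerance band.
Violet corresponds to ±0.1%.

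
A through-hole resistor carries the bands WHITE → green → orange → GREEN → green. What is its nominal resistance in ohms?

White → 9 (first significant figure)
Green → 5 (second significant figure)
Orange → 3 (third significant figure)
Green → ×10^5 multiplier
953 × 100000 = 95300000 Ω

95300000 Ω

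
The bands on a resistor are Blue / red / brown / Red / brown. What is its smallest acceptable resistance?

Blue → 6 (first significant figure)
Red → 2 (second significant figure)
Brown → 1 (third significant figure)
Red → ×10^2 multiplier
Brown → ±1% tolerance
621 × 100 = 62100 Ω
Smallest = 62100 × (1 − 1/100) = 61479 Ω.

61479 Ω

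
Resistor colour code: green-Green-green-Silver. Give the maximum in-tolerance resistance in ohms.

6050000 Ω

Green → 5 (first significant figure)
Green → 5 (second significant figure)
Green → ×10^5 multiplier
Silver → ±10% tolerance
55 × 100000 = 5500000 Ω
Maximum = 5500000 × (1 + 10/100) = 6050000 Ω.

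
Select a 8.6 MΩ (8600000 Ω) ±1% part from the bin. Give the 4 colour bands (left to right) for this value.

grey, blue, green, brown

8600000 Ω = 86 × 10^5.
8 → grey
6 → blue
Multiplier 10^5 → green.
±1% tolerance → brown.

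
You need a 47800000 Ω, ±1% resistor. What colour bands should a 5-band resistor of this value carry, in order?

47800000 Ω = 478 × 10^5.
4 → yellow
7 → violet
8 → grey
Multiplier 10^5 → green.
±1% tolerance → brown.

yellow, violet, grey, green, brown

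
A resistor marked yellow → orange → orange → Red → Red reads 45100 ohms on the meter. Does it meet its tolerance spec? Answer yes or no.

Yellow → 4 (first significant figure)
Orange → 3 (second significant figure)
Orange → 3 (third significant figure)
Red → ×10^2 multiplier
Red → ±2% tolerance
433 × 100 = 43300 Ω
Allowed range: 42434 Ω to 44166 Ω.
45100 ohms lies outside that range.

no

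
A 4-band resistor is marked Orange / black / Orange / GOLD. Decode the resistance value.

30000 Ω

Orange → 3 (first significant figure)
Black → 0 (second significant figure)
Orange → ×10^3 multiplier
30 × 1000 = 30000 Ω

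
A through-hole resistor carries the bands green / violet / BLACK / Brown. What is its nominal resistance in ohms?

Green → 5 (first significant figure)
Violet → 7 (second significant figure)
Black → ×1 multiplier
57 × 1 = 57 Ω

57 Ω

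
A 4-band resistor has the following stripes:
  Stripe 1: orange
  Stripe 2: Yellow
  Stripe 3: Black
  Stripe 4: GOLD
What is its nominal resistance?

Orange → 3 (first significant figure)
Yellow → 4 (second significant figure)
Black → ×1 multiplier
34 × 1 = 34 Ω

34 Ω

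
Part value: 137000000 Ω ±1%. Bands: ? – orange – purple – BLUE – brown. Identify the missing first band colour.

brown

137000000 Ω = 137 × 10^6.
The first band gives digit 1 of the significand, and 1 is brown.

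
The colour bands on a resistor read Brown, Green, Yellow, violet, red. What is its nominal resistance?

Brown → 1 (first significant figure)
Green → 5 (second significant figure)
Yellow → 4 (third significant figure)
Violet → ×10^7 multiplier
154 × 10000000 = 1540000000 Ω

1540000000 Ω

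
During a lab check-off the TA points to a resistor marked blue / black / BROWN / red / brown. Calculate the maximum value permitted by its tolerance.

Blue → 6 (first significant figure)
Black → 0 (second significant figure)
Brown → 1 (third significant figure)
Red → ×10^2 multiplier
Brown → ±1% tolerance
601 × 100 = 60100 Ω
Maximum = 60100 × (1 + 1/100) = 60701 Ω.

60701 Ω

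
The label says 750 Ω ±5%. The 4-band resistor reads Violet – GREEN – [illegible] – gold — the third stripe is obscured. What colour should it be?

750 Ω = 75 × 10^1.
The third band is the multiplier, 10^1, which is brown.

brown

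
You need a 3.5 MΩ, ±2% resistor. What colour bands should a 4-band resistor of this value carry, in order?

orange, green, green, red

3500000 Ω = 35 × 10^5.
3 → orange
5 → green
Multiplier 10^5 → green.
±2% tolerance → red.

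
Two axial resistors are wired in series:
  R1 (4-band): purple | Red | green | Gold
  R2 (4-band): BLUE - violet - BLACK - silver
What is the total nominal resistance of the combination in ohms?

7200067 Ω

R1: violet, red → 72; green ×10^5 → 7200000 Ω.
R2: blue, violet → 67; black ×1 → 67 Ω.
Series: 7200000 + 67 = 7200067 Ω.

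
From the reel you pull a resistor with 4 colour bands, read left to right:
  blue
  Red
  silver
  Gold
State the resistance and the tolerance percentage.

Blue → 6 (first significant figure)
Red → 2 (second significant figure)
Silver → ×0.01 multiplier
Gold → ±5% tolerance
62 × 0.01 = 0.62 Ω

0.62 Ω ±5%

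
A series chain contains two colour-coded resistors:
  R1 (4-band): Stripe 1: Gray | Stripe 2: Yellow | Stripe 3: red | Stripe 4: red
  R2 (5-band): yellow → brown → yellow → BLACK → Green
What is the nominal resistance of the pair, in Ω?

R1: grey, yellow → 84; red ×10^2 → 8400 Ω.
R2: yellow, brown, yellow → 414; black ×1 → 414 Ω.
Series: 8400 + 414 = 8814 Ω.

8814 Ω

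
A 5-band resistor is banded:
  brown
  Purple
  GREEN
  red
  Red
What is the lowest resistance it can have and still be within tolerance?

17150 Ω

Brown → 1 (first significant figure)
Violet → 7 (second significant figure)
Green → 5 (third significant figure)
Red → ×10^2 multiplier
Red → ±2% tolerance
175 × 100 = 17500 Ω
Lowest = 17500 × (1 − 2/100) = 17150 Ω.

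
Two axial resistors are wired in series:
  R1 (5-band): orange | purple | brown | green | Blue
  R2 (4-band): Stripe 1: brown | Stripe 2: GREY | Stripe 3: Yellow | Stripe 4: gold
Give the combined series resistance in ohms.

R1: orange, violet, brown → 371; green ×10^5 → 37100000 Ω.
R2: brown, grey → 18; yellow ×10^4 → 180000 Ω.
Series: 37100000 + 180000 = 37280000 Ω.

37280000 Ω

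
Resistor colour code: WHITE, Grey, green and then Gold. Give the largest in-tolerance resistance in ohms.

10290000 Ω

White → 9 (first significant figure)
Grey → 8 (second significant figure)
Green → ×10^5 multiplier
Gold → ±5% tolerance
98 × 100000 = 9800000 Ω
Largest = 9800000 × (1 + 5/100) = 10290000 Ω.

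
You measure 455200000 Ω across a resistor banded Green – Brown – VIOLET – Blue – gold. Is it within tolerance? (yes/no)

no

Green → 5 (first significant figure)
Brown → 1 (second significant figure)
Violet → 7 (third significant figure)
Blue → ×10^6 multiplier
Gold → ±5% tolerance
517 × 1000000 = 517000000 Ω
Allowed range: 491150000 Ω to 542850000 Ω.
455200000 Ω lies outside that range.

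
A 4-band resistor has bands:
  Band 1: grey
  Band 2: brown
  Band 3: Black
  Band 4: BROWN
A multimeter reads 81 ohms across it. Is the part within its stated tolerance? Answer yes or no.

Grey → 8 (first significant figure)
Brown → 1 (second significant figure)
Black → ×1 multiplier
Brown → ±1% tolerance
81 × 1 = 81 Ω
Allowed range: 80.19 Ω to 81.81 Ω.
81 ohms lies inside that range.

yes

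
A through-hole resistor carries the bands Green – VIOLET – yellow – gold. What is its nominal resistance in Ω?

Green → 5 (first significant figure)
Violet → 7 (second significant figure)
Yellow → ×10^4 multiplier
57 × 10000 = 570000 Ω

570000 Ω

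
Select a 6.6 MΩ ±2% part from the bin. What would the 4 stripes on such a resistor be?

6600000 Ω = 66 × 10^5.
6 → blue
6 → blue
Multiplier 10^5 → green.
±2% tolerance → red.

blue, blue, green, red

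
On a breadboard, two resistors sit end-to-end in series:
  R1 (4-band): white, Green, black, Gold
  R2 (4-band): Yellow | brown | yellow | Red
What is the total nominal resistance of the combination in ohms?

410095 Ω

R1: white, green → 95; black ×1 → 95 Ω.
R2: yellow, brown → 41; yellow ×10^4 → 410000 Ω.
Series: 95 + 410000 = 410095 Ω.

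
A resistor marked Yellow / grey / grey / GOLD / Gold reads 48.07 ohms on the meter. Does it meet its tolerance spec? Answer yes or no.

yes

Yellow → 4 (first significant figure)
Grey → 8 (second significant figure)
Grey → 8 (third significant figure)
Gold → ×0.1 multiplier
Gold → ±5% tolerance
488 × 0.1 = 48.8 Ω
Allowed range: 46.36 Ω to 51.24 Ω.
48.07 ohms lies inside that range.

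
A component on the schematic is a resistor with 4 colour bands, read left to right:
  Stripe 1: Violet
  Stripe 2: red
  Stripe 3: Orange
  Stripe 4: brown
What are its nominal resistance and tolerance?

72000 Ω ±1%

Violet → 7 (first significant figure)
Red → 2 (second significant figure)
Orange → ×10^3 multiplier
Brown → ±1% tolerance
72 × 1000 = 72000 Ω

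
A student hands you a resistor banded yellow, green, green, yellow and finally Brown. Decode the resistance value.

Yellow → 4 (first significant figure)
Green → 5 (second significant figure)
Green → 5 (third significant figure)
Yellow → ×10^4 multiplier
455 × 10000 = 4550000 Ω

4550000 Ω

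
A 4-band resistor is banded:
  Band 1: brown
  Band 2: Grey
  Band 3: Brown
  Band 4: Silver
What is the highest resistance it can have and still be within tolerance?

198 Ω

Brown → 1 (first significant figure)
Grey → 8 (second significant figure)
Brown → ×10 multiplier
Silver → ±10% tolerance
18 × 10 = 180 Ω
Highest = 180 × (1 + 10/100) = 198 Ω.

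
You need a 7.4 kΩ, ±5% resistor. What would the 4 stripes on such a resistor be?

7400 Ω = 74 × 10^2.
7 → violet
4 → yellow
Multiplier 10^2 → red.
±5% tolerance → gold.

violet, yellow, red, gold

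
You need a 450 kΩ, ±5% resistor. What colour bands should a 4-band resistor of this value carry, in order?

yellow, green, yellow, gold

450000 Ω = 45 × 10^4.
4 → yellow
5 → green
Multiplier 10^4 → yellow.
±5% tolerance → gold.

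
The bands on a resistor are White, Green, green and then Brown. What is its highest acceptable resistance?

9595000 Ω

White → 9 (first significant figure)
Green → 5 (second significant figure)
Green → ×10^5 multiplier
Brown → ±1% tolerance
95 × 100000 = 9500000 Ω
Highest = 9500000 × (1 + 1/100) = 9595000 Ω.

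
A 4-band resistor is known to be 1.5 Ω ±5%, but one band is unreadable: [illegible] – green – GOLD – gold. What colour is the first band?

1.5 Ω = 15 × 10^-1.
The first band gives digit 1 of the significand, and 1 is brown.

brown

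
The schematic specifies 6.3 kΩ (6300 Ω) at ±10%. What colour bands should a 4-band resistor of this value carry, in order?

blue, orange, red, silver

6300 Ω = 63 × 10^2.
6 → blue
3 → orange
Multiplier 10^2 → red.
±10% tolerance → silver.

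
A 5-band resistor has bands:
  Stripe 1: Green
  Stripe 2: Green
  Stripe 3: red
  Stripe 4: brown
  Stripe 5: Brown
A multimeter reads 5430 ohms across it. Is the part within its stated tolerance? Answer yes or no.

Green → 5 (first significant figure)
Green → 5 (second significant figure)
Red → 2 (third significant figure)
Brown → ×10 multiplier
Brown → ±1% tolerance
552 × 10 = 5520 Ω
Allowed range: 5464.8 Ω to 5575.2 Ω.
5430 ohms lies outside that range.

no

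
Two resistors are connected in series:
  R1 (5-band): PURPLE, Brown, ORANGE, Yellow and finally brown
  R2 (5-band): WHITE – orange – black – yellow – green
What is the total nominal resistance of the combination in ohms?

16430000 Ω

R1: violet, brown, orange → 713; yellow ×10^4 → 7130000 Ω.
R2: white, orange, black → 930; yellow ×10^4 → 9300000 Ω.
Series: 7130000 + 9300000 = 16430000 Ω.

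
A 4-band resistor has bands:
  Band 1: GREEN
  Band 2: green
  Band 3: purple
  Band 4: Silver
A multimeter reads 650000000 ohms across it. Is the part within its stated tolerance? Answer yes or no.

no

Green → 5 (first significant figure)
Green → 5 (second significant figure)
Violet → ×10^7 multiplier
Silver → ±10% tolerance
55 × 10000000 = 550000000 Ω
Allowed range: 495000000 Ω to 605000000 Ω.
650000000 ohms lies outside that range.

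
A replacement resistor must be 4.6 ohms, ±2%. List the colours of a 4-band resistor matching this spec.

yellow, blue, gold, red

4.6 Ω = 46 × 10^-1.
4 → yellow
6 → blue
Multiplier 10^-1 → gold.
±2% tolerance → red.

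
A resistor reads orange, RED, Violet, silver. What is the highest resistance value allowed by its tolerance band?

Orange → 3 (first significant figure)
Red → 2 (second significant figure)
Violet → ×10^7 multiplier
Silver → ±10% tolerance
32 × 10000000 = 320000000 Ω
Highest = 320000000 × (1 + 10/100) = 352000000 Ω.

352000000 Ω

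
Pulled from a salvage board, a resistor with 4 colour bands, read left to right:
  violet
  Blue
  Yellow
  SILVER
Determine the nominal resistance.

760000 Ω

Violet → 7 (first significant figure)
Blue → 6 (second significant figure)
Yellow → ×10^4 multiplier
76 × 10000 = 760000 Ω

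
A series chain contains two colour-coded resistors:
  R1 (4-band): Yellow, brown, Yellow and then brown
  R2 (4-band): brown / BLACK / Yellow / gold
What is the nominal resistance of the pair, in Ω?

510000 Ω

R1: yellow, brown → 41; yellow ×10^4 → 410000 Ω.
R2: brown, black → 10; yellow ×10^4 → 100000 Ω.
Series: 410000 + 100000 = 510000 Ω.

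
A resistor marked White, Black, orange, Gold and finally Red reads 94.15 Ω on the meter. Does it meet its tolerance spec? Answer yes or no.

no

White → 9 (first significant figure)
Black → 0 (second significant figure)
Orange → 3 (third significant figure)
Gold → ×0.1 multiplier
Red → ±2% tolerance
903 × 0.1 = 90.3 Ω
Allowed range: 88.494 Ω to 92.106 Ω.
94.15 Ω lies outside that range.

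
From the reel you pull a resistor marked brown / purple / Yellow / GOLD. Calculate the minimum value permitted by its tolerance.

Brown → 1 (first significant figure)
Violet → 7 (second significant figure)
Yellow → ×10^4 multiplier
Gold → ±5% tolerance
17 × 10000 = 170000 Ω
Minimum = 170000 × (1 − 5/100) = 161500 Ω.

161500 Ω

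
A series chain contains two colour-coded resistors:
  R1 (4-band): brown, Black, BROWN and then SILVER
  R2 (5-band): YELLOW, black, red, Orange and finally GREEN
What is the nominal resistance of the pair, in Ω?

402100 Ω

R1: brown, black → 10; brown ×10 → 100 Ω.
R2: yellow, black, red → 402; orange ×10^3 → 402000 Ω.
Series: 100 + 402000 = 402100 Ω.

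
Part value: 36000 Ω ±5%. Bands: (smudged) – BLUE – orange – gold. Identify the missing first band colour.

36000 Ω = 36 × 10^3.
The first band gives digit 3 of the significand, and 3 is orange.

orange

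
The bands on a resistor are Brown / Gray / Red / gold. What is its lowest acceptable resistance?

Brown → 1 (first significant figure)
Grey → 8 (second significant figure)
Red → ×10^2 multiplier
Gold → ±5% tolerance
18 × 100 = 1800 Ω
Lowest = 1800 × (1 − 5/100) = 1710 Ω.

1710 Ω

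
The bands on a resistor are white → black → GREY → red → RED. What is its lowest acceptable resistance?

White → 9 (first significant figure)
Black → 0 (second significant figure)
Grey → 8 (third significant figure)
Red → ×10^2 multiplier
Red → ±2% tolerance
908 × 100 = 90800 Ω
Lowest = 90800 × (1 − 2/100) = 88984 Ω.

88984 Ω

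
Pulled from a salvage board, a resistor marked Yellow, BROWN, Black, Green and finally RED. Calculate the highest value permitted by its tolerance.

41820000 Ω

Yellow → 4 (first significant figure)
Brown → 1 (second significant figure)
Black → 0 (third significant figure)
Green → ×10^5 multiplier
Red → ±2% tolerance
410 × 100000 = 41000000 Ω
Highest = 41000000 × (1 + 2/100) = 41820000 Ω.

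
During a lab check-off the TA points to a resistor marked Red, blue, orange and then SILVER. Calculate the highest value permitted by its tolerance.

28600 Ω

Red → 2 (first significant figure)
Blue → 6 (second significant figure)
Orange → ×10^3 multiplier
Silver → ±10% tolerance
26 × 1000 = 26000 Ω
Highest = 26000 × (1 + 10/100) = 28600 Ω.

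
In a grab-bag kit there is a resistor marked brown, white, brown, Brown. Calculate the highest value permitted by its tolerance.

191.9 Ω

Brown → 1 (first significant figure)
White → 9 (second significant figure)
Brown → ×10 multiplier
Brown → ±1% tolerance
19 × 10 = 190 Ω
Highest = 190 × (1 + 1/100) = 191.9 Ω.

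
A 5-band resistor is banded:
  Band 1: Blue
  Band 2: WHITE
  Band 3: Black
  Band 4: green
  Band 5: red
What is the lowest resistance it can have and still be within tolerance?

Blue → 6 (first significant figure)
White → 9 (second significant figure)
Black → 0 (third significant figure)
Green → ×10^5 multiplier
Red → ±2% tolerance
690 × 100000 = 69000000 Ω
Lowest = 69000000 × (1 − 2/100) = 67620000 Ω.

67620000 Ω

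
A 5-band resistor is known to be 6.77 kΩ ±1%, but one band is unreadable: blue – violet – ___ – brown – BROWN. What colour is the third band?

violet

6770 Ω = 677 × 10^1.
The third band gives digit 7 of the significand, and 7 is violet.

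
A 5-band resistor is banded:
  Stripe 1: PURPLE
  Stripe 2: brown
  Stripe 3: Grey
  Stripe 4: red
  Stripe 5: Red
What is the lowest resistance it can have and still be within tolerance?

Violet → 7 (first significant figure)
Brown → 1 (second significant figure)
Grey → 8 (third significant figure)
Red → ×10^2 multiplier
Red → ±2% tolerance
718 × 100 = 71800 Ω
Lowest = 71800 × (1 − 2/100) = 70364 Ω.

70364 Ω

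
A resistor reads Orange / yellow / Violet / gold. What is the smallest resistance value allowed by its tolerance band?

323000000 Ω

Orange → 3 (first significant figure)
Yellow → 4 (second significant figure)
Violet → ×10^7 multiplier
Gold → ±5% tolerance
34 × 10000000 = 340000000 Ω
Smallest = 340000000 × (1 − 5/100) = 323000000 Ω.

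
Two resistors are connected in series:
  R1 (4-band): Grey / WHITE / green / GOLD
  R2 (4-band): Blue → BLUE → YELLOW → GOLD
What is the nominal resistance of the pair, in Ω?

R1: grey, white → 89; green ×10^5 → 8900000 Ω.
R2: blue, blue → 66; yellow ×10^4 → 660000 Ω.
Series: 8900000 + 660000 = 9560000 Ω.

9560000 Ω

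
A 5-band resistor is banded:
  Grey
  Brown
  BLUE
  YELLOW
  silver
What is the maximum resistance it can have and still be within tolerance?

8976000 Ω

Grey → 8 (first significant figure)
Brown → 1 (second significant figure)
Blue → 6 (third significant figure)
Yellow → ×10^4 multiplier
Silver → ±10% tolerance
816 × 10000 = 8160000 Ω
Maximum = 8160000 × (1 + 10/100) = 8976000 Ω.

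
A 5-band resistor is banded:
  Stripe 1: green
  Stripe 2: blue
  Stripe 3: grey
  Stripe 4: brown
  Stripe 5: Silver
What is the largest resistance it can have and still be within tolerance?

Green → 5 (first significant figure)
Blue → 6 (second significant figure)
Grey → 8 (third significant figure)
Brown → ×10 multiplier
Silver → ±10% tolerance
568 × 10 = 5680 Ω
Largest = 5680 × (1 + 10/100) = 6248 Ω.

6248 Ω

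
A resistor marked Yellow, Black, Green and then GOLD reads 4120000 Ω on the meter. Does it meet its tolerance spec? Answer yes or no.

Yellow → 4 (first significant figure)
Black → 0 (second significant figure)
Green → ×10^5 multiplier
Gold → ±5% tolerance
40 × 100000 = 4000000 Ω
Allowed range: 3800000 Ω to 4200000 Ω.
4120000 Ω lies inside that range.

yes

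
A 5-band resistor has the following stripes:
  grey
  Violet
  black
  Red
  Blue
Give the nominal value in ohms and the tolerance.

Grey → 8 (first significant figure)
Violet → 7 (second significant figure)
Black → 0 (third significant figure)
Red → ×10^2 multiplier
Blue → ±0.25% tolerance
870 × 100 = 87000 Ω

87000 Ω ±0.25%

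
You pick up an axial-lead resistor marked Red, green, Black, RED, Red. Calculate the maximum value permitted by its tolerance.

25500 Ω

Red → 2 (first significant figure)
Green → 5 (second significant figure)
Black → 0 (third significant figure)
Red → ×10^2 multiplier
Red → ±2% tolerance
250 × 100 = 25000 Ω
Maximum = 25000 × (1 + 2/100) = 25500 Ω.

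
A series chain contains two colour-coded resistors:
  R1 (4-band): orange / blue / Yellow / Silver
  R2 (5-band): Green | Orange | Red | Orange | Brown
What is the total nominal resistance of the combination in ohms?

R1: orange, blue → 36; yellow ×10^4 → 360000 Ω.
R2: green, orange, red → 532; orange ×10^3 → 532000 Ω.
Series: 360000 + 532000 = 892000 Ω.

892000 Ω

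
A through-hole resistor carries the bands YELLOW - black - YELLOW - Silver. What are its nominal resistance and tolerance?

Yellow → 4 (first significant figure)
Black → 0 (second significant figure)
Yellow → ×10^4 multiplier
Silver → ±10% tolerance
40 × 10000 = 400000 Ω

400000 Ω ±10%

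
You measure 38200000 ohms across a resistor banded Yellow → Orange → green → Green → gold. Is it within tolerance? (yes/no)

no

Yellow → 4 (first significant figure)
Orange → 3 (second significant figure)
Green → 5 (third significant figure)
Green → ×10^5 multiplier
Gold → ±5% tolerance
435 × 100000 = 43500000 Ω
Allowed range: 41325000 Ω to 45675000 Ω.
38200000 ohms lies outside that range.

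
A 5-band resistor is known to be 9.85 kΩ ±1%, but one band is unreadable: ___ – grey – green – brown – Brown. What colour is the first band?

9850 Ω = 985 × 10^1.
The first band gives digit 9 of the significand, and 9 is white.

white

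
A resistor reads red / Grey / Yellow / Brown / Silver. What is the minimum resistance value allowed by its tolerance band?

Red → 2 (first significant figure)
Grey → 8 (second significant figure)
Yellow → 4 (third significant figure)
Brown → ×10 multiplier
Silver → ±10% tolerance
284 × 10 = 2840 Ω
Minimum = 2840 × (1 − 10/100) = 2556 Ω.

2556 Ω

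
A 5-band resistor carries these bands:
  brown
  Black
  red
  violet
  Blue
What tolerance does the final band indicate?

The last band, blue, is the tolerance band.
Blue corresponds to ±0.25%.

±0.25%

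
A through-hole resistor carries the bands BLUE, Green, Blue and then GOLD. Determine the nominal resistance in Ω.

65000000 Ω

Blue → 6 (first significant figure)
Green → 5 (second significant figure)
Blue → ×10^6 multiplier
65 × 1000000 = 65000000 Ω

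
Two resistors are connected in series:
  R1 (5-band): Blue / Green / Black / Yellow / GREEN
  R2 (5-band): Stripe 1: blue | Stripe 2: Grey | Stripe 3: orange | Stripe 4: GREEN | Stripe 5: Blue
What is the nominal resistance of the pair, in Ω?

74800000 Ω

R1: blue, green, black → 650; yellow ×10^4 → 6500000 Ω.
R2: blue, grey, orange → 683; green ×10^5 → 68300000 Ω.
Series: 6500000 + 68300000 = 74800000 Ω.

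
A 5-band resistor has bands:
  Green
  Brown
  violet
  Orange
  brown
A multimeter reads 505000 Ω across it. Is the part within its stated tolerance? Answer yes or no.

no

Green → 5 (first significant figure)
Brown → 1 (second significant figure)
Violet → 7 (third significant figure)
Orange → ×10^3 multiplier
Brown → ±1% tolerance
517 × 1000 = 517000 Ω
Allowed range: 511830 Ω to 522170 Ω.
505000 Ω lies outside that range.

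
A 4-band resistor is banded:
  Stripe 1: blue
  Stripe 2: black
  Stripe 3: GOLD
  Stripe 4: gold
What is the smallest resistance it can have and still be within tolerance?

Blue → 6 (first significant figure)
Black → 0 (second significant figure)
Gold → ×0.1 multiplier
Gold → ±5% tolerance
60 × 0.1 = 6 Ω
Smallest = 6 × (1 − 5/100) = 5.7 Ω.

5.7 Ω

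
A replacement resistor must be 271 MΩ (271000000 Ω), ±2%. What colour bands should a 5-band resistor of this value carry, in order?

271000000 Ω = 271 × 10^6.
2 → red
7 → violet
1 → brown
Multiplier 10^6 → blue.
±2% tolerance → red.

red, violet, brown, blue, red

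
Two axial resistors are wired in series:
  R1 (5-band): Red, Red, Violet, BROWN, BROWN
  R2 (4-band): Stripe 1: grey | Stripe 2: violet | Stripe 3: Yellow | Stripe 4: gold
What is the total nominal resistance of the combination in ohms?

872270 Ω

R1: red, red, violet → 227; brown ×10 → 2270 Ω.
R2: grey, violet → 87; yellow ×10^4 → 870000 Ω.
Series: 2270 + 870000 = 872270 Ω.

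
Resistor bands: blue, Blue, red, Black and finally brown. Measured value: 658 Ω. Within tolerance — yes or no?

yes

Blue → 6 (first significant figure)
Blue → 6 (second significant figure)
Red → 2 (third significant figure)
Black → ×1 multiplier
Brown → ±1% tolerance
662 × 1 = 662 Ω
Allowed range: 655.38 Ω to 668.62 Ω.
658 Ω lies inside that range.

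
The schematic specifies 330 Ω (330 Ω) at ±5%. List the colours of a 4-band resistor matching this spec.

orange, orange, brown, gold

330 Ω = 33 × 10^1.
3 → orange
3 → orange
Multiplier 10^1 → brown.
±5% tolerance → gold.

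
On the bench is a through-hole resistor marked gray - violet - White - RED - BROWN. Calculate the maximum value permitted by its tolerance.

88779 Ω

Grey → 8 (first significant figure)
Violet → 7 (second significant figure)
White → 9 (third significant figure)
Red → ×10^2 multiplier
Brown → ±1% tolerance
879 × 100 = 87900 Ω
Maximum = 87900 × (1 + 1/100) = 88779 Ω.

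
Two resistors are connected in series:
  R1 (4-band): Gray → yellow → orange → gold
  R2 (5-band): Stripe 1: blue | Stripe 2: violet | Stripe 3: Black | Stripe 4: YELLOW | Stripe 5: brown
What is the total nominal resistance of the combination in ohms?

6784000 Ω

R1: grey, yellow → 84; orange ×10^3 → 84000 Ω.
R2: blue, violet, black → 670; yellow ×10^4 → 6700000 Ω.
Series: 84000 + 6700000 = 6784000 Ω.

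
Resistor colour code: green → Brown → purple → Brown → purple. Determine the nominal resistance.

Green → 5 (first significant figure)
Brown → 1 (second significant figure)
Violet → 7 (third significant figure)
Brown → ×10 multiplier
517 × 10 = 5170 Ω

5170 Ω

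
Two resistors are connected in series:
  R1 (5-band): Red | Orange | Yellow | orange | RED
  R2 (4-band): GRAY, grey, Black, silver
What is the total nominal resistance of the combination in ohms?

R1: red, orange, yellow → 234; orange ×10^3 → 234000 Ω.
R2: grey, grey → 88; black ×1 → 88 Ω.
Series: 234000 + 88 = 234088 Ω.

234088 Ω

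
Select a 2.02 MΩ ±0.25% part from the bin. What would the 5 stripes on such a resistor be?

red, black, red, yellow, blue

2020000 Ω = 202 × 10^4.
2 → red
0 → black
2 → red
Multiplier 10^4 → yellow.
±0.25% tolerance → blue.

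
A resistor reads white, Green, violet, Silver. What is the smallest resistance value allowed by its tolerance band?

855000000 Ω

White → 9 (first significant figure)
Green → 5 (second significant figure)
Violet → ×10^7 multiplier
Silver → ±10% tolerance
95 × 10000000 = 950000000 Ω
Smallest = 950000000 × (1 − 10/100) = 855000000 Ω.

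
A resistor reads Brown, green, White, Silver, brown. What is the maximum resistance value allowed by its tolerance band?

1.6059 Ω

Brown → 1 (first significant figure)
Green → 5 (second significant figure)
White → 9 (third significant figure)
Silver → ×0.01 multiplier
Brown → ±1% tolerance
159 × 0.01 = 1.59 Ω
Maximum = 1.59 × (1 + 1/100) = 1.6059 Ω.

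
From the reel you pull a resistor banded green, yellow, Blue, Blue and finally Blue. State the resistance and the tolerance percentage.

Green → 5 (first significant figure)
Yellow → 4 (second significant figure)
Blue → 6 (third significant figure)
Blue → ×10^6 multiplier
Blue → ±0.25% tolerance
546 × 1000000 = 546000000 Ω

546000000 Ω ±0.25%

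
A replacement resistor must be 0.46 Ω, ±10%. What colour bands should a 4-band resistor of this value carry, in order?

yellow, blue, silver, silver

0.46 Ω = 46 × 10^-2.
4 → yellow
6 → blue
Multiplier 10^-2 → silver.
±10% tolerance → silver.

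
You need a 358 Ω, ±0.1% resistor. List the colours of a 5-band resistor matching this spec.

358 Ω = 358 × 10^0.
3 → orange
5 → green
8 → grey
Multiplier 10^0 → black.
±0.1% tolerance → violet.

orange, green, grey, black, violet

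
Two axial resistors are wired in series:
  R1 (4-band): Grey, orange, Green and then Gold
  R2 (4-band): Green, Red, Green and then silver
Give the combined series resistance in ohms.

R1: grey, orange → 83; green ×10^5 → 8300000 Ω.
R2: green, red → 52; green ×10^5 → 5200000 Ω.
Series: 8300000 + 5200000 = 13500000 Ω.

13500000 Ω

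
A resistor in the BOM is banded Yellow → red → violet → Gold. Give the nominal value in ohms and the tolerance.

420000000 Ω ±5%

Yellow → 4 (first significant figure)
Red → 2 (second significant figure)
Violet → ×10^7 multiplier
Gold → ±5% tolerance
42 × 10000000 = 420000000 Ω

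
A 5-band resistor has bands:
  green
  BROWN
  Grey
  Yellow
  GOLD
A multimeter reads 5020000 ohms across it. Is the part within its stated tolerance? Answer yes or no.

Green → 5 (first significant figure)
Brown → 1 (second significant figure)
Grey → 8 (third significant figure)
Yellow → ×10^4 multiplier
Gold → ±5% tolerance
518 × 10000 = 5180000 Ω
Allowed range: 4921000 Ω to 5439000 Ω.
5020000 ohms lies inside that range.

yes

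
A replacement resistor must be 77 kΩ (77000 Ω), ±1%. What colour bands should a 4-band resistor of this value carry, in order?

violet, violet, orange, brown

77000 Ω = 77 × 10^3.
7 → violet
7 → violet
Multiplier 10^3 → orange.
±1% tolerance → brown.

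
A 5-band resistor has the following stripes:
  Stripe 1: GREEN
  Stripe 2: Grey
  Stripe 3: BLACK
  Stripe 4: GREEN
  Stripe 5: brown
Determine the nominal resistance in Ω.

58000000 Ω

Green → 5 (first significant figure)
Grey → 8 (second significant figure)
Black → 0 (third significant figure)
Green → ×10^5 multiplier
580 × 100000 = 58000000 Ω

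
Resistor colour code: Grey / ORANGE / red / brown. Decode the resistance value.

8300 Ω

Grey → 8 (first significant figure)
Orange → 3 (second significant figure)
Red → ×10^2 multiplier
83 × 100 = 8300 Ω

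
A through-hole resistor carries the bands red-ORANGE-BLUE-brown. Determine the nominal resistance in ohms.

23000000 Ω

Red → 2 (first significant figure)
Orange → 3 (second significant figure)
Blue → ×10^6 multiplier
23 × 1000000 = 23000000 Ω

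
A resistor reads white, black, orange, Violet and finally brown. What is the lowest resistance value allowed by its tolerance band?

White → 9 (first significant figure)
Black → 0 (second significant figure)
Orange → 3 (third significant figure)
Violet → ×10^7 multiplier
Brown → ±1% tolerance
903 × 10000000 = 9030000000 Ω
Lowest = 9030000000 × (1 − 1/100) = 8939700000 Ω.

8939700000 Ω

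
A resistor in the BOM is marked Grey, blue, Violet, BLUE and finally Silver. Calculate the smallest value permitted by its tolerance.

Grey → 8 (first significant figure)
Blue → 6 (second significant figure)
Violet → 7 (third significant figure)
Blue → ×10^6 multiplier
Silver → ±10% tolerance
867 × 1000000 = 867000000 Ω
Smallest = 867000000 × (1 − 10/100) = 780300000 Ω.

780300000 Ω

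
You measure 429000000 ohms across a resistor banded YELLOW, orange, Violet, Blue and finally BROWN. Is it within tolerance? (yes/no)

no

Yellow → 4 (first significant figure)
Orange → 3 (second significant figure)
Violet → 7 (third significant figure)
Blue → ×10^6 multiplier
Brown → ±1% tolerance
437 × 1000000 = 437000000 Ω
Allowed range: 432630000 Ω to 441370000 Ω.
429000000 ohms lies outside that range.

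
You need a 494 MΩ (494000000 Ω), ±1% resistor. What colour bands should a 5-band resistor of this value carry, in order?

yellow, white, yellow, blue, brown

494000000 Ω = 494 × 10^6.
4 → yellow
9 → white
4 → yellow
Multiplier 10^6 → blue.
±1% tolerance → brown.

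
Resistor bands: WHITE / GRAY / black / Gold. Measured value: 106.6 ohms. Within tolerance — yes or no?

White → 9 (first significant figure)
Grey → 8 (second significant figure)
Black → ×1 multiplier
Gold → ±5% tolerance
98 × 1 = 98 Ω
Allowed range: 93.1 Ω to 102.9 Ω.
106.6 ohms lies outside that range.

no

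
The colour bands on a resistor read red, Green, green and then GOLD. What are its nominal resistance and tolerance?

2500000 Ω ±5%

Red → 2 (first significant figure)
Green → 5 (second significant figure)
Green → ×10^5 multiplier
Gold → ±5% tolerance
25 × 100000 = 2500000 Ω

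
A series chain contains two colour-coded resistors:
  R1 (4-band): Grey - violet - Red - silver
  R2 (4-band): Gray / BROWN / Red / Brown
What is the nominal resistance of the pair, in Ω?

16800 Ω

R1: grey, violet → 87; red ×10^2 → 8700 Ω.
R2: grey, brown → 81; red ×10^2 → 8100 Ω.
Series: 8700 + 8100 = 16800 Ω.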